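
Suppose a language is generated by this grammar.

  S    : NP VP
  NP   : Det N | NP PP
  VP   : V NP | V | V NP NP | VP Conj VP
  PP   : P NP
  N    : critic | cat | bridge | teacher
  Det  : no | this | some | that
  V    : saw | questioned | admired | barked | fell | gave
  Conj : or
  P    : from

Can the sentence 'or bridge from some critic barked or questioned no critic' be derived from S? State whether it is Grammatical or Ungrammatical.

Ungrammatical

A Conj word can never sit immediately before an N word in any string this grammar generates, so the substring 'or bridge' rules out a derivation.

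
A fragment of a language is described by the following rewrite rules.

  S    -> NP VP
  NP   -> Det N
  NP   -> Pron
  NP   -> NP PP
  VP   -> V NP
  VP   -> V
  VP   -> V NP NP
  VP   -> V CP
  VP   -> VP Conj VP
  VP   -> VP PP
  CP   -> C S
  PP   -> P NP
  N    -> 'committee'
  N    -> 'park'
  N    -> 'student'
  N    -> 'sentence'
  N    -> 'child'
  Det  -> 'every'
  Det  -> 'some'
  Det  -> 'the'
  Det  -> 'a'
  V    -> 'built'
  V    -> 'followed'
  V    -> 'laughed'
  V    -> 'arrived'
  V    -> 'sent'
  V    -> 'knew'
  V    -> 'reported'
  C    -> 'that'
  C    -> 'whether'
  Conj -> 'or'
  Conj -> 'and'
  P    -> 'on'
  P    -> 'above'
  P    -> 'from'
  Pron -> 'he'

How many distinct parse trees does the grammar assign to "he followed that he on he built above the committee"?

The two bracketings:
[S [NP [Pron he]] [VP [V followed] [CP [C that] [S [NP [NP [Pron he]] [PP [P on] [NP [Pron he]]]] [VP [VP [V built]] [PP [P above] [NP [Det the] [N committee]]]]]]]]
[S [NP [Pron he]] [VP [VP [V followed] [CP [C that] [S [NP [NP [Pron he]] [PP [P on] [NP [Pron he]]]] [VP [V built]]]]] [PP [P above] [NP [Det the] [N committee]]]]]
The trees differ in how a recursive rule is bracketed over the same span.

2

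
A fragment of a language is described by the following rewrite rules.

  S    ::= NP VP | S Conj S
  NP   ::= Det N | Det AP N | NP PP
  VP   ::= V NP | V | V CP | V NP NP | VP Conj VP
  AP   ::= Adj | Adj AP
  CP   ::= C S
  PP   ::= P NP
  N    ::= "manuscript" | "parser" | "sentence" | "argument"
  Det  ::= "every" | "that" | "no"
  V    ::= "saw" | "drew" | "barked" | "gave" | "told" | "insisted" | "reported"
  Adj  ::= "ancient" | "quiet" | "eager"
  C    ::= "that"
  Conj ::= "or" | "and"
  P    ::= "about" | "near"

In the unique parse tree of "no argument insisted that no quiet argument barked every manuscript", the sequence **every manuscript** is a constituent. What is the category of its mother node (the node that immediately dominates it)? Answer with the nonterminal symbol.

VP

[S [NP [Det no] [N argument]] [VP [V insisted] [CP [C that] [S [NP [Det no] [AP [Adj quiet]] [N argument]] [VP [V barked] [NP [Det every] [N manuscript]]]]]]]
The span 'every manuscript' is the NP node built by NP → Det N.
Its mother is the VP built by VP → V NP.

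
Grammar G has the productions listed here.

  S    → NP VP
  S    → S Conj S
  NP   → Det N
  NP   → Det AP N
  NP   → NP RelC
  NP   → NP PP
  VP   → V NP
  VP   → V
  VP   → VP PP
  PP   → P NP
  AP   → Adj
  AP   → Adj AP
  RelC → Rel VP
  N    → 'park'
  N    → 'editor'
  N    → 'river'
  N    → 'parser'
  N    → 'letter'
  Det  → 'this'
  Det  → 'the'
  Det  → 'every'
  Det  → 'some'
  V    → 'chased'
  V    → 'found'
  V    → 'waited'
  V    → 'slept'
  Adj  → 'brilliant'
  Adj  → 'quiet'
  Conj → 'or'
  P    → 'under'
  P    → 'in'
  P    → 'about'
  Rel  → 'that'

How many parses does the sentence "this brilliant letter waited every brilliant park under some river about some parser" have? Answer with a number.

5

Two of the 5 distinct bracketings:
[S [NP [Det this] [AP [Adj brilliant]] [N letter]] [VP [V waited] [NP [NP [Det every] [AP [Adj brilliant]] [N park]] [PP [P under] [NP [NP [Det some] [N river]] [PP [P about] [NP [Det some] [N parser]]]]]]]]
[S [NP [Det this] [AP [Adj brilliant]] [N letter]] [VP [V waited] [NP [NP [NP [Det every] [AP [Adj brilliant]] [N park]] [PP [P under] [NP [Det some] [N river]]]] [PP [P about] [NP [Det some] [N parser]]]]]]
The trees differ in how a recursive rule is bracketed over the same span.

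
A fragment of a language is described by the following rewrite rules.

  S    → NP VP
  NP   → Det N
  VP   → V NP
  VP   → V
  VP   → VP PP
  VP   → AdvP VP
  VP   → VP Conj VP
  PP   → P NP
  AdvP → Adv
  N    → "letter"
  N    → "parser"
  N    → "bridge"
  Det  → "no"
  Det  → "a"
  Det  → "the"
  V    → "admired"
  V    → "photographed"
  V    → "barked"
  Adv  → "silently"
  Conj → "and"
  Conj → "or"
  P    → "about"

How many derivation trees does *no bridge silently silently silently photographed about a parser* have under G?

Two of the 4 distinct bracketings:
[S [NP [Det no] [N bridge]] [VP [VP [AdvP [Adv silently]] [VP [AdvP [Adv silently]] [VP [AdvP [Adv silently]] [VP [V photographed]]]]] [PP [P about] [NP [Det a] [N parser]]]]]
[S [NP [Det no] [N bridge]] [VP [AdvP [Adv silently]] [VP [VP [AdvP [Adv silently]] [VP [AdvP [Adv silently]] [VP [V photographed]]]] [PP [P about] [NP [Det a] [N parser]]]]]]
The trees differ in how a recursive rule is bracketed over the same span.

4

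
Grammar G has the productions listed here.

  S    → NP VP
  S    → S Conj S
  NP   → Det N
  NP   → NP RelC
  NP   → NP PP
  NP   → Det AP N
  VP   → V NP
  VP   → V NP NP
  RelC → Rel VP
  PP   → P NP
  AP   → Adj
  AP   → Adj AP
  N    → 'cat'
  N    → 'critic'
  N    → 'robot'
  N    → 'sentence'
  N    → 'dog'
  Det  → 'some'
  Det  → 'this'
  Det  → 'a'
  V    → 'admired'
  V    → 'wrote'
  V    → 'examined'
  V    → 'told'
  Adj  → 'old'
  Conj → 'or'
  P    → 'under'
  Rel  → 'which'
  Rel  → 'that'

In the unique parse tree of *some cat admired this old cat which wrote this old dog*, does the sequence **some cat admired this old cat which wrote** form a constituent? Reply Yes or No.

[S [NP [Det some] [N cat]] [VP [V admired] [NP [NP [Det this] [AP [Adj old]] [N cat]] [RelC [Rel which] [VP [V wrote] [NP [Det this] [AP [Adj old]] [N dog]]]]]]]
The smallest constituent containing 'some cat admired this old cat which wrote' is the S spanning 'some cat admired this old cat which wrote this old dog'; no single node in the tree dominates exactly the given words.

No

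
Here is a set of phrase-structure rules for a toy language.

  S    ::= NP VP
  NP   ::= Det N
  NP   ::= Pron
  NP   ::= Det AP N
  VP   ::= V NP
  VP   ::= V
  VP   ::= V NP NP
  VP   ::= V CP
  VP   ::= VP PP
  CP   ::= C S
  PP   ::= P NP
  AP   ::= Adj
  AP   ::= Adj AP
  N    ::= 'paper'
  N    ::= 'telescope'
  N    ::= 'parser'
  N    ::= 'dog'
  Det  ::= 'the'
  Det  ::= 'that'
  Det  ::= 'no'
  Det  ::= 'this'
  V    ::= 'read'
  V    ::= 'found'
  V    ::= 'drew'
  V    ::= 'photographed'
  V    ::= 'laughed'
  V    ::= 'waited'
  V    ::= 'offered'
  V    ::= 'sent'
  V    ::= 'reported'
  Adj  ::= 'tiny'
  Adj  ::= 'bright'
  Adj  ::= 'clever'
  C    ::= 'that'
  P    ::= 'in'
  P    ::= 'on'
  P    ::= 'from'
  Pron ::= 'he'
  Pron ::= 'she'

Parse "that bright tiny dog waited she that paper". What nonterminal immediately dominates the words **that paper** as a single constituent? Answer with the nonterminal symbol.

NP

S
  NP
    Det: that
    AP
      Adj: bright
      AP
        Adj: tiny
    N: dog
  VP
    V: waited
    NP
      Pron: she
    NP
      Det: that
      N: paper
The span 'that paper' is the NP node built by NP → Det N.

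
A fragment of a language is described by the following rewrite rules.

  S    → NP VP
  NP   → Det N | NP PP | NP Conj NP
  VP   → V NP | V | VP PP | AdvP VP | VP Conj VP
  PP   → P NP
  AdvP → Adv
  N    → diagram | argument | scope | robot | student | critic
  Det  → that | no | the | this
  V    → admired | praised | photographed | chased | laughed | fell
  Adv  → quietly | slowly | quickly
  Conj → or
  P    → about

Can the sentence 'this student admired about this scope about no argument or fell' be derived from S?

Grammatical

S
  NP
    Det: this
    N: student
  VP
    VP
      VP
        V: admired
      PP
        P: about
        NP
          NP
            Det: this
            N: scope
          PP
            P: about
            NP
              Det: no
              N: argument
    Conj: or
    VP
      V: fell
Each bracket corresponds to one application of a listed rule, so the string is derivable from S.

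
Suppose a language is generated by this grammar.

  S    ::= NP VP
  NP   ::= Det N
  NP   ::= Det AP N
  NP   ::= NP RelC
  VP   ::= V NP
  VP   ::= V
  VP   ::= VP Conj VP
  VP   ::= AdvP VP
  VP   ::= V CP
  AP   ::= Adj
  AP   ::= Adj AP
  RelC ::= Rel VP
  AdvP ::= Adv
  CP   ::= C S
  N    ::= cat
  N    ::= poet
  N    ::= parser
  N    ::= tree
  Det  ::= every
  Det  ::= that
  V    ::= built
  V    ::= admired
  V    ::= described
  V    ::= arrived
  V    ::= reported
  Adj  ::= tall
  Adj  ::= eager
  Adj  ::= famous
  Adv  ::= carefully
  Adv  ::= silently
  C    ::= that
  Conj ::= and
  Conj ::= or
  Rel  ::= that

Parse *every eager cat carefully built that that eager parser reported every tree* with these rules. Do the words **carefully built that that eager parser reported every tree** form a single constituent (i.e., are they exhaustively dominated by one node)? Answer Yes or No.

Yes

[S [NP [Det every] [AP [Adj eager]] [N cat]] [VP [AdvP [Adv carefully]] [VP [V built] [CP [C that] [S [NP [Det that] [AP [Adj eager]] [N parser]] [VP [V reported] [NP [Det every] [N tree]]]]]]]]
The words 'carefully built that that eager parser reported every tree' are exhaustively dominated by a single VP node (built by VP → AdvP VP), so they form a constituent.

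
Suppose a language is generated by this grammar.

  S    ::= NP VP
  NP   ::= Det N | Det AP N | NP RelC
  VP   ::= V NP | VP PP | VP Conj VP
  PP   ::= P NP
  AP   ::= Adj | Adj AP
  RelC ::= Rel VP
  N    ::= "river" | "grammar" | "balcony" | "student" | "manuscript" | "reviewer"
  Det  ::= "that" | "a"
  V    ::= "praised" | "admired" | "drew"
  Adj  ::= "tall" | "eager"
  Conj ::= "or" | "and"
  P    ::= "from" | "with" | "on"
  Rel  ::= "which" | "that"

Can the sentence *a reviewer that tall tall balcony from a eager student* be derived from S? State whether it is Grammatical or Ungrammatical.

For S → NP VP, the only prefix that parses as NP is 'a reviewer', but the remainder 'that tall tall balcony from a eager student' is not a VP under these rules.

Ungrammatical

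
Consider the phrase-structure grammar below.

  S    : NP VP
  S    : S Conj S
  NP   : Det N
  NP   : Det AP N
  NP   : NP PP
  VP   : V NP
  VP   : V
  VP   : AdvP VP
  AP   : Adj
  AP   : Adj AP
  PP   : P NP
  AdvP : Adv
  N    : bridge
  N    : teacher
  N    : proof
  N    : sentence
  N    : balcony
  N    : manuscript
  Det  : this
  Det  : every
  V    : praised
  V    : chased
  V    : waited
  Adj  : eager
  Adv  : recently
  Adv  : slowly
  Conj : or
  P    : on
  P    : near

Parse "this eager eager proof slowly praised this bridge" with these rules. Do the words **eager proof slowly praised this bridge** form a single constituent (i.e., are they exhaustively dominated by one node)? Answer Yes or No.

[S [NP [Det this] [AP [Adj eager] [AP [Adj eager]]] [N proof]] [VP [AdvP [Adv slowly]] [VP [V praised] [NP [Det this] [N bridge]]]]]
The smallest constituent containing 'eager proof slowly praised this bridge' is the S spanning 'this eager eager proof slowly praised this bridge'; no single node in the tree dominates exactly the given words.

No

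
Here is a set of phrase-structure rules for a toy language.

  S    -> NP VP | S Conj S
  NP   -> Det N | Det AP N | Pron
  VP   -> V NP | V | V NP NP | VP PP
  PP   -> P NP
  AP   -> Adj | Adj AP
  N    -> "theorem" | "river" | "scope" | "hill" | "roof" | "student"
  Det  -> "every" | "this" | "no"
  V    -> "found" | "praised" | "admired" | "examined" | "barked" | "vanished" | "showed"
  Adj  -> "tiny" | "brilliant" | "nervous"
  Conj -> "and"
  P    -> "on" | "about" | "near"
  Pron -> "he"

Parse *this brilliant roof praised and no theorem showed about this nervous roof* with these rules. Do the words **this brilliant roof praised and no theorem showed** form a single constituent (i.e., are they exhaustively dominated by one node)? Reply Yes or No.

[S [S [NP [Det this] [AP [Adj brilliant]] [N roof]] [VP [V praised]]] [Conj and] [S [NP [Det no] [N theorem]] [VP [VP [V showed]] [PP [P about] [NP [Det this] [AP [Adj nervous]] [N roof]]]]]]
The smallest constituent containing 'this brilliant roof praised and no theorem showed' is the S spanning 'this brilliant roof praised and no theorem showed about this nervous roof'; no single node in the tree dominates exactly the given words.

No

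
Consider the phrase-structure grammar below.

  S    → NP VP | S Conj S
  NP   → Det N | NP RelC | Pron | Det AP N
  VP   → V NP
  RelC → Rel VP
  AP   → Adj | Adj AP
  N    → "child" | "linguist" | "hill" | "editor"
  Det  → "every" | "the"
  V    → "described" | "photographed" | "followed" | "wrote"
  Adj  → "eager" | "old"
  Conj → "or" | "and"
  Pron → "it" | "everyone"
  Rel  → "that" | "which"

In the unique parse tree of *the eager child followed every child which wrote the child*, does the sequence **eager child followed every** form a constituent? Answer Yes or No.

[S [NP [Det the] [AP [Adj eager]] [N child]] [VP [V followed] [NP [NP [Det every] [N child]] [RelC [Rel which] [VP [V wrote] [NP [Det the] [N child]]]]]]]
The smallest constituent containing 'eager child followed every' is the S spanning 'the eager child followed every child which wrote the child'; no single node in the tree dominates exactly the given words.

No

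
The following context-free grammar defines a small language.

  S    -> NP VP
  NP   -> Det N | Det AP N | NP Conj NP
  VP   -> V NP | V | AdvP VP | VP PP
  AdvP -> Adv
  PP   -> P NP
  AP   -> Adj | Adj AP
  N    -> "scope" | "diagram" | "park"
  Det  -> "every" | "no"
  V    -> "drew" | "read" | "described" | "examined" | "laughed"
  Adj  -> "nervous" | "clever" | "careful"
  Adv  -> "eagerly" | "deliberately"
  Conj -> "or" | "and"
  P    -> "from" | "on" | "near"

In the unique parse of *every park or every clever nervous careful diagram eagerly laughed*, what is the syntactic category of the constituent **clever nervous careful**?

[S [NP [NP [Det every] [N park]] [Conj or] [NP [Det every] [AP [Adj clever] [AP [Adj nervous] [AP [Adj careful]]]] [N diagram]]] [VP [AdvP [Adv eagerly]] [VP [V laughed]]]]
The span 'clever nervous careful' is the AP node built by AP → Adj AP.

AP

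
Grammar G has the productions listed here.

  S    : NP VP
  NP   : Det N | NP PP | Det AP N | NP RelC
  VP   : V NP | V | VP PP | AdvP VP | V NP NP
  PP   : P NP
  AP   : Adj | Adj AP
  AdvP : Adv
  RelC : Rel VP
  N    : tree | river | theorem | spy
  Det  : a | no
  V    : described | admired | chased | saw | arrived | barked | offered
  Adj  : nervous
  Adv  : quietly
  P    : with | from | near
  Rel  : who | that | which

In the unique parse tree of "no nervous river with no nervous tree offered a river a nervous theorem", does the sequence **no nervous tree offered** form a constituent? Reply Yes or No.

No

[S [NP [NP [Det no] [AP [Adj nervous]] [N river]] [PP [P with] [NP [Det no] [AP [Adj nervous]] [N tree]]]] [VP [V offered] [NP [Det a] [N river]] [NP [Det a] [AP [Adj nervous]] [N theorem]]]]
The smallest constituent containing 'no nervous tree offered' is the S spanning 'no nervous river with no nervous tree offered a river a nervous theorem'; no single node in the tree dominates exactly the given words.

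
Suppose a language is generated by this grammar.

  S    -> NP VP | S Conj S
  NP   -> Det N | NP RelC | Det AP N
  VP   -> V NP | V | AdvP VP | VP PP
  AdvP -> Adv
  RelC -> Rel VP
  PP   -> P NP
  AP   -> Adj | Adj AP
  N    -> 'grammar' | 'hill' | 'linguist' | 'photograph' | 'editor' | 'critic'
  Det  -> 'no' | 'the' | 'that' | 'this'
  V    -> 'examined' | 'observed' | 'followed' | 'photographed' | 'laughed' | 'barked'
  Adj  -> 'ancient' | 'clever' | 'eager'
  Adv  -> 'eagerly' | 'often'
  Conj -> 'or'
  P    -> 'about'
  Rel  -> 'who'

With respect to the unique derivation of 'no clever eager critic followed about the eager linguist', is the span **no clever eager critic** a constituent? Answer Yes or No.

Yes

[S [NP [Det no] [AP [Adj clever] [AP [Adj eager]]] [N critic]] [VP [VP [V followed]] [PP [P about] [NP [Det the] [AP [Adj eager]] [N linguist]]]]]
The words 'no clever eager critic' are exhaustively dominated by a single NP node (built by NP → Det AP N), so they form a constituent.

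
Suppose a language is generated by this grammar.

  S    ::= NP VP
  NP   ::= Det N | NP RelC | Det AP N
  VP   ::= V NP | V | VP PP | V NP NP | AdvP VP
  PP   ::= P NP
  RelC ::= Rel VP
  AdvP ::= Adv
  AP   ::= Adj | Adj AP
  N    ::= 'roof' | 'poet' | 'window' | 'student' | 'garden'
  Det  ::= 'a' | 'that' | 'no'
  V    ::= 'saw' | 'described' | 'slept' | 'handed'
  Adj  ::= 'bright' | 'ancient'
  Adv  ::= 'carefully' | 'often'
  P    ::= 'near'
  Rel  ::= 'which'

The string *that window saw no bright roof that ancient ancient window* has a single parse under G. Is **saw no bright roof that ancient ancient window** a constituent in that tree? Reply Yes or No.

[S [NP [Det that] [N window]] [VP [V saw] [NP [Det no] [AP [Adj bright]] [N roof]] [NP [Det that] [AP [Adj ancient] [AP [Adj ancient]]] [N window]]]]
The words 'saw no bright roof that ancient ancient window' are exhaustively dominated by a single VP node (built by VP → V NP NP), so they form a constituent.

Yes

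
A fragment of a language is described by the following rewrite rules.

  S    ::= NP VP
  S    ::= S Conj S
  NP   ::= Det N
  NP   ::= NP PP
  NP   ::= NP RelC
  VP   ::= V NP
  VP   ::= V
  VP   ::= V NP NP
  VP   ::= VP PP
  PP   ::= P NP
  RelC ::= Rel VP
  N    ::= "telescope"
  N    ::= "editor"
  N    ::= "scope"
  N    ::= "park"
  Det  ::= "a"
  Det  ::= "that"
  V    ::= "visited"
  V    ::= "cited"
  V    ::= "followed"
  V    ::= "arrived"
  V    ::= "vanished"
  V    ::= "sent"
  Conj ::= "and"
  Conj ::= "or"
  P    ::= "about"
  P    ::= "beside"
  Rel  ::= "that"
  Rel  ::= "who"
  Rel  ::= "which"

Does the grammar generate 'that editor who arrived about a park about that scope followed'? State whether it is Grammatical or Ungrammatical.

Grammatical

[S [NP [NP [NP [Det that] [N editor]] [RelC [Rel who] [VP [V arrived]]]] [PP [P about] [NP [NP [Det a] [N park]] [PP [P about] [NP [Det that] [N scope]]]]]] [VP [V followed]]]
The bracketing above is licensed at every node by one of the given productions, with S at the root.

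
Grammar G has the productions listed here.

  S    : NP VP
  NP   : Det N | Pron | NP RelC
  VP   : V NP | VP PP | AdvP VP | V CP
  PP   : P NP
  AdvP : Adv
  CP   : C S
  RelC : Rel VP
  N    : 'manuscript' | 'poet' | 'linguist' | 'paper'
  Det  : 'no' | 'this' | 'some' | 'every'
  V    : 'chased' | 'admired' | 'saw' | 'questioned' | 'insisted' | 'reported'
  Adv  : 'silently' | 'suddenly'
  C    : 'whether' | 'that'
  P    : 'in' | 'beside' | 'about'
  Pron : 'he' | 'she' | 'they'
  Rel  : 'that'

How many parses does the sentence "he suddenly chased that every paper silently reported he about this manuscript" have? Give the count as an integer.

Two of the 4 distinct bracketings:
[S [NP [Pron he]] [VP [VP [AdvP [Adv suddenly]] [VP [V chased] [CP [C that] [S [NP [Det every] [N paper]] [VP [AdvP [Adv silently]] [VP [V reported] [NP [Pron he]]]]]]]] [PP [P about] [NP [Det this] [N manuscript]]]]]
[S [NP [Pron he]] [VP [AdvP [Adv suddenly]] [VP [VP [V chased] [CP [C that] [S [NP [Det every] [N paper]] [VP [AdvP [Adv silently]] [VP [V reported] [NP [Pron he]]]]]]] [PP [P about] [NP [Det this] [N manuscript]]]]]]
The trees differ in how a recursive rule is bracketed over the same span.

4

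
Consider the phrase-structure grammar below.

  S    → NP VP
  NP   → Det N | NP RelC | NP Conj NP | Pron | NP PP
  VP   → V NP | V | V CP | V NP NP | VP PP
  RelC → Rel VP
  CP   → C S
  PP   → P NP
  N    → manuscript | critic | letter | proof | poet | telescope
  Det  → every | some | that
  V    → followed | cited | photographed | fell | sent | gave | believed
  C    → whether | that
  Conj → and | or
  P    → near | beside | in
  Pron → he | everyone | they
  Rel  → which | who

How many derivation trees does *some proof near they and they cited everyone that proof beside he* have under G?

Two of the 4 distinct bracketings:
[S [NP [NP [NP [Det some] [N proof]] [PP [P near] [NP [Pron they]]]] [Conj and] [NP [Pron they]]] [VP [V cited] [NP [Pron everyone]] [NP [NP [Det that] [N proof]] [PP [P beside] [NP [Pron he]]]]]]
[S [NP [NP [NP [Det some] [N proof]] [PP [P near] [NP [Pron they]]]] [Conj and] [NP [Pron they]]] [VP [VP [V cited] [NP [Pron everyone]] [NP [Det that] [N proof]]] [PP [P beside] [NP [Pron he]]]]]
The difference turns on whether VP → VP PP is used at the relevant span, versus an alternative expansion of VP.

4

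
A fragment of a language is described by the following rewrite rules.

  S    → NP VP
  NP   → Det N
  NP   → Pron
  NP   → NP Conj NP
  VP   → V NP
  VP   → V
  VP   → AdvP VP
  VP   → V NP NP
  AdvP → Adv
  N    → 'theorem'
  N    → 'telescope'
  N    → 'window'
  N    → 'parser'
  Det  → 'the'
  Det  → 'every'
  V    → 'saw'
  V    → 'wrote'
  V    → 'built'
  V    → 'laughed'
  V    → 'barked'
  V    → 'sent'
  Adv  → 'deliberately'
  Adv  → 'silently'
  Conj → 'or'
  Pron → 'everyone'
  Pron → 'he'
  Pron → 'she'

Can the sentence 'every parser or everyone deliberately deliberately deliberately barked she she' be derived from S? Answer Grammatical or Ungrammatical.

[S [NP [NP [Det every] [N parser]] [Conj or] [NP [Pron everyone]]] [VP [AdvP [Adv deliberately]] [VP [AdvP [Adv deliberately]] [VP [AdvP [Adv deliberately]] [VP [V barked] [NP [Pron she]] [NP [Pron she]]]]]]]
Each bracket corresponds to one application of a listed rule, so the string is derivable from S.

Grammatical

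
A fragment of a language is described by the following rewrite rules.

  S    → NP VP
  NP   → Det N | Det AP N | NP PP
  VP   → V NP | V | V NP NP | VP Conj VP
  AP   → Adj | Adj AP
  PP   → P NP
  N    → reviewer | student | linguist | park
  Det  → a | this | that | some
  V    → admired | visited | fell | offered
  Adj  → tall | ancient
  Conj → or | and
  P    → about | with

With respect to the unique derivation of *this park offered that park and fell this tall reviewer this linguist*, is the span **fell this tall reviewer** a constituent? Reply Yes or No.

No

[S [NP [Det this] [N park]] [VP [VP [V offered] [NP [Det that] [N park]]] [Conj and] [VP [V fell] [NP [Det this] [AP [Adj tall]] [N reviewer]] [NP [Det this] [N linguist]]]]]
The smallest constituent containing 'fell this tall reviewer' is the VP spanning 'fell this tall reviewer this linguist'; no single node in the tree dominates exactly the given words.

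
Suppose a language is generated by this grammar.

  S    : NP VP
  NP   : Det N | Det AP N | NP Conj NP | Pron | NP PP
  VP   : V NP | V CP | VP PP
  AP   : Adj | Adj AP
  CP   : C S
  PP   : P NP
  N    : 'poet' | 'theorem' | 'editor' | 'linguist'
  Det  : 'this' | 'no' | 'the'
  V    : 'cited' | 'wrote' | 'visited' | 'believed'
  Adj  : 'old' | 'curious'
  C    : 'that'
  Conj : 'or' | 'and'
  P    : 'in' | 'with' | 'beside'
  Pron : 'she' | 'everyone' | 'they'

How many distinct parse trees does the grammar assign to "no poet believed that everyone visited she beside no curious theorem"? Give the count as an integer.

3

Two of the 3 distinct bracketings:
[S [NP [Det no] [N poet]] [VP [V believed] [CP [C that] [S [NP [Pron everyone]] [VP [V visited] [NP [NP [Pron she]] [PP [P beside] [NP [Det no] [AP [Adj curious]] [N theorem]]]]]]]]]
[S [NP [Det no] [N poet]] [VP [V believed] [CP [C that] [S [NP [Pron everyone]] [VP [VP [V visited] [NP [Pron she]]] [PP [P beside] [NP [Det no] [AP [Adj curious]] [N theorem]]]]]]]]
The difference turns on whether NP → NP PP is used at the relevant span, versus an alternative expansion of NP.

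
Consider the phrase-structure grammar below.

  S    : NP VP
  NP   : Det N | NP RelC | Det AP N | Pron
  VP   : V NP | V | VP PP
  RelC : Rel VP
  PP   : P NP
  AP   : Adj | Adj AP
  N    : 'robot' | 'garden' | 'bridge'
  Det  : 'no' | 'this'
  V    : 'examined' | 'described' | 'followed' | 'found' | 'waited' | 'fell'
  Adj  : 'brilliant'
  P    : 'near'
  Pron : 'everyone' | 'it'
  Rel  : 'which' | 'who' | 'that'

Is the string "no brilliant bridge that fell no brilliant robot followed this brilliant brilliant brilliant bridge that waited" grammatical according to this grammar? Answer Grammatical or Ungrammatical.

Grammatical

S
  NP
    NP
      Det: no
      AP
        Adj: brilliant
      N: bridge
    RelC
      Rel: that
      VP
        V: fell
        NP
          Det: no
          AP
            Adj: brilliant
          N: robot
  VP
    V: followed
    NP
      NP
        Det: this
        AP
          Adj: brilliant
          AP
            Adj: brilliant
            AP
              Adj: brilliant
        N: bridge
      RelC
        Rel: that
        VP
          V: waited
Every word is introduced by a lexical rule and the phrasal rules combine the resulting categories into a single S.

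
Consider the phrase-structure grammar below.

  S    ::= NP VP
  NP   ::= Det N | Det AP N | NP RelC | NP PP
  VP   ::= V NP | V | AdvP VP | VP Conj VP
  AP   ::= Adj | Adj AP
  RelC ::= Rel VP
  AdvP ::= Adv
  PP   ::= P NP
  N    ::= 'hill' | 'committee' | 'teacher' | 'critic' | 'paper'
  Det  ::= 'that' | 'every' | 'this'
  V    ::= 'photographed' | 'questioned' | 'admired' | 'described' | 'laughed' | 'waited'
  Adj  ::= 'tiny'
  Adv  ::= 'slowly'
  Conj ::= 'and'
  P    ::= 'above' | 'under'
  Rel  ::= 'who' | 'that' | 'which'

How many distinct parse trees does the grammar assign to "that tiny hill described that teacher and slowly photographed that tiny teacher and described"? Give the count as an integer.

Two of the 3 distinct bracketings:
[S [NP [Det that] [AP [Adj tiny]] [N hill]] [VP [VP [V described] [NP [Det that] [N teacher]]] [Conj and] [VP [AdvP [Adv slowly]] [VP [VP [V photographed] [NP [Det that] [AP [Adj tiny]] [N teacher]]] [Conj and] [VP [V described]]]]]]
[S [NP [Det that] [AP [Adj tiny]] [N hill]] [VP [VP [V described] [NP [Det that] [N teacher]]] [Conj and] [VP [VP [AdvP [Adv slowly]] [VP [V photographed] [NP [Det that] [AP [Adj tiny]] [N teacher]]]] [Conj and] [VP [V described]]]]]
The trees differ in how a recursive rule is bracketed over the same span.

3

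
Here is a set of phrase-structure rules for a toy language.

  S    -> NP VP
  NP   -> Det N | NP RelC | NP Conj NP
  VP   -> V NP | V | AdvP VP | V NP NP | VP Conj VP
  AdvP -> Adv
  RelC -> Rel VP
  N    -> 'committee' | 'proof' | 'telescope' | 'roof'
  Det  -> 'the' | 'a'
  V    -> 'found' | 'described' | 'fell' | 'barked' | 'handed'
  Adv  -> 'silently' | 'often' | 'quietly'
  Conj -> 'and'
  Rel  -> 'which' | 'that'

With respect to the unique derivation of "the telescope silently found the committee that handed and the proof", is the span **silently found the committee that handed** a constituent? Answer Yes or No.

No

[S [NP [Det the] [N telescope]] [VP [AdvP [Adv silently]] [VP [V found] [NP [NP [NP [Det the] [N committee]] [RelC [Rel that] [VP [V handed]]]] [Conj and] [NP [Det the] [N proof]]]]]]
The smallest constituent containing 'silently found the committee that handed' is the VP spanning 'silently found the committee that handed and the proof'; no single node in the tree dominates exactly the given words.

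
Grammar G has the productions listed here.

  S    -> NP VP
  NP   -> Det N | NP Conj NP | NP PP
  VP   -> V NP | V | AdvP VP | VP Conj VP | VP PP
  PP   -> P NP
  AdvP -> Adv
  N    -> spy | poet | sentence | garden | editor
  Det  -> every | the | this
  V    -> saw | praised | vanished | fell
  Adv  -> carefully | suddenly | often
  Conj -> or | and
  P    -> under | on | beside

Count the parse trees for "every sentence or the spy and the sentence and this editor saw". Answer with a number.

5

Two of the 5 distinct bracketings:
[S [NP [NP [Det every] [N sentence]] [Conj or] [NP [NP [Det the] [N spy]] [Conj and] [NP [NP [Det the] [N sentence]] [Conj and] [NP [Det this] [N editor]]]]] [VP [V saw]]]
[S [NP [NP [Det every] [N sentence]] [Conj or] [NP [NP [NP [Det the] [N spy]] [Conj and] [NP [Det the] [N sentence]]] [Conj and] [NP [Det this] [N editor]]]] [VP [V saw]]]
The trees differ in how a recursive rule is bracketed over the same span.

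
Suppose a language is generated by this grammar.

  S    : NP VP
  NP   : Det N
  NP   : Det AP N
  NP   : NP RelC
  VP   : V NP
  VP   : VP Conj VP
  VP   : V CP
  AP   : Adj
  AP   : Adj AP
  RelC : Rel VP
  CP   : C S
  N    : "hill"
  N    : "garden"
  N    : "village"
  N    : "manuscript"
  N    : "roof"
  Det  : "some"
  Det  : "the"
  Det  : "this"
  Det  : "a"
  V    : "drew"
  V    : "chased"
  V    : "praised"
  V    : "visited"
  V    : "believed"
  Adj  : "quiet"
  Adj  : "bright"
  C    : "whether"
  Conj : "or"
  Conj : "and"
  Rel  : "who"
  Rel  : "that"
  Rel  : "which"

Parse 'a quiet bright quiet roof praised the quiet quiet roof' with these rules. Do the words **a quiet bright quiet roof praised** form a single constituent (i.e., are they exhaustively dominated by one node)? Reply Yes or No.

[S [NP [Det a] [AP [Adj quiet] [AP [Adj bright] [AP [Adj quiet]]]] [N roof]] [VP [V praised] [NP [Det the] [AP [Adj quiet] [AP [Adj quiet]]] [N roof]]]]
The smallest constituent containing 'a quiet bright quiet roof praised' is the S spanning 'a quiet bright quiet roof praised the quiet quiet roof'; no single node in the tree dominates exactly the given words.

No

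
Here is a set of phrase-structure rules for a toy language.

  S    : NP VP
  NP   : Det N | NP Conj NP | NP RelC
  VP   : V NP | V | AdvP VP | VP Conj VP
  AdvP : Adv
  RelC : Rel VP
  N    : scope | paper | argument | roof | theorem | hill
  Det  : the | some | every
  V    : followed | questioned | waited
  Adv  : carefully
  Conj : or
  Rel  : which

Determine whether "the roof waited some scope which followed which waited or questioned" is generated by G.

S
  NP
    Det: the
    N: roof
  VP
    V: waited
    NP
      NP
        NP
          Det: some
          N: scope
        RelC
          Rel: which
          VP
            V: followed
      RelC
        Rel: which
        VP
          VP
            V: waited
          Conj: or
          VP
            V: questioned
Each bracket corresponds to one application of a listed rule, so the string is derivable from S.

Grammatical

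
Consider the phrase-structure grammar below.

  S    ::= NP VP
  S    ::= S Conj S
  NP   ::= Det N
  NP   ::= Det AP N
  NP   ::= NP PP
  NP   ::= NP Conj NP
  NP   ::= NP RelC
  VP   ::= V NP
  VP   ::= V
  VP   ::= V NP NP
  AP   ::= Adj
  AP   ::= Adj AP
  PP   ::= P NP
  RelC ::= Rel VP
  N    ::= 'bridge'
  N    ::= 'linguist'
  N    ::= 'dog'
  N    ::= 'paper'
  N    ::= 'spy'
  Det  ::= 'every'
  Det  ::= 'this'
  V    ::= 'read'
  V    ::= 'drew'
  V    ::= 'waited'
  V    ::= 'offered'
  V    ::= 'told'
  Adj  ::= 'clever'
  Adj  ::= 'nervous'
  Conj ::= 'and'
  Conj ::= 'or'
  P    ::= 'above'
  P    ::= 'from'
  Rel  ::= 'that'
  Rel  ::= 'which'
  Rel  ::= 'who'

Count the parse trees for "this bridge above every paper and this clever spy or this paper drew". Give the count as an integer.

5

Two of the 5 distinct bracketings:
[S [NP [NP [Det this] [N bridge]] [PP [P above] [NP [NP [Det every] [N paper]] [Conj and] [NP [NP [Det this] [AP [Adj clever]] [N spy]] [Conj or] [NP [Det this] [N paper]]]]]] [VP [V drew]]]
[S [NP [NP [Det this] [N bridge]] [PP [P above] [NP [NP [NP [Det every] [N paper]] [Conj and] [NP [Det this] [AP [Adj clever]] [N spy]]] [Conj or] [NP [Det this] [N paper]]]]] [VP [V drew]]]
The trees differ in how a recursive rule is bracketed over the same span.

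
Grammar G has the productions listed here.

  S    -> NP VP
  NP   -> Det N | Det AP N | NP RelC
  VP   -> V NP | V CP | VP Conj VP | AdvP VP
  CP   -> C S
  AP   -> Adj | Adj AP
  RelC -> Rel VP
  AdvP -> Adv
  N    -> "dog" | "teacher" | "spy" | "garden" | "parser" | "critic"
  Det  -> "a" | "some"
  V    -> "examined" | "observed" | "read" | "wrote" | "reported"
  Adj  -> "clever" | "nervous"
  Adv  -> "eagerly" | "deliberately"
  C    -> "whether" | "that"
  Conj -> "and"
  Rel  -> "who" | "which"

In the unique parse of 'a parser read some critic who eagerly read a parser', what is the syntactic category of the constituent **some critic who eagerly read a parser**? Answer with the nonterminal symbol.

NP

S
  NP
    Det: a
    N: parser
  VP
    V: read
    NP
      NP
        Det: some
        N: critic
      RelC
        Rel: who
        VP
          AdvP
            Adv: eagerly
          VP
            V: read
            NP
              Det: a
              N: parser
The span 'some critic who eagerly read a parser' is the NP node built by NP → NP RelC.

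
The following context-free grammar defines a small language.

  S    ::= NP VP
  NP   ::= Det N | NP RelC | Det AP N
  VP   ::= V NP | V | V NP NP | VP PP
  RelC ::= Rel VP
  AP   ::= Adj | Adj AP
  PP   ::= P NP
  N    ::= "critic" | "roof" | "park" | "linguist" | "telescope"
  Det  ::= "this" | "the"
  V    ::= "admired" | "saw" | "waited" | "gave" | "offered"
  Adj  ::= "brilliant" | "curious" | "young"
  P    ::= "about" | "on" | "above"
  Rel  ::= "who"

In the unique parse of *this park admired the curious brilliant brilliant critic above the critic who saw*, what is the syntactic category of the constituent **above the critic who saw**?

PP

[S [NP [Det this] [N park]] [VP [VP [V admired] [NP [Det the] [AP [Adj curious] [AP [Adj brilliant] [AP [Adj brilliant]]]] [N critic]]] [PP [P above] [NP [NP [Det the] [N critic]] [RelC [Rel who] [VP [V saw]]]]]]]
The span 'above the critic who saw' is the PP node built by PP → P NP.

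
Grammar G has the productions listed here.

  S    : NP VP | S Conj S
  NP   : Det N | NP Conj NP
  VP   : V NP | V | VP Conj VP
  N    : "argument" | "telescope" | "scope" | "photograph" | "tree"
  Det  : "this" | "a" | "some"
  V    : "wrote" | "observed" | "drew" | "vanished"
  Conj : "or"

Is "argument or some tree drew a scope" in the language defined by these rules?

For S → NP VP, no prefix of the string parses as an NP. The alternative S rule S → S Conj S likewise has no satisfying split.

Ungrammatical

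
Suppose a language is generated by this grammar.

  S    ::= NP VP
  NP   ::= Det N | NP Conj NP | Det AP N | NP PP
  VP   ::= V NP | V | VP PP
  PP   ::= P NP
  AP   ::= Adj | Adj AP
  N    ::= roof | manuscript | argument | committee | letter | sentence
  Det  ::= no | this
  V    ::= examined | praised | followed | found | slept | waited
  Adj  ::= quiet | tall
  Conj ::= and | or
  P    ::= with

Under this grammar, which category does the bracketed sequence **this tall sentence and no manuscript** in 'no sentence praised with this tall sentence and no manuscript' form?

[S [NP [Det no] [N sentence]] [VP [VP [V praised]] [PP [P with] [NP [NP [Det this] [AP [Adj tall]] [N sentence]] [Conj and] [NP [Det no] [N manuscript]]]]]]
The span 'this tall sentence and no manuscript' is the NP node built by NP → NP Conj NP.

NP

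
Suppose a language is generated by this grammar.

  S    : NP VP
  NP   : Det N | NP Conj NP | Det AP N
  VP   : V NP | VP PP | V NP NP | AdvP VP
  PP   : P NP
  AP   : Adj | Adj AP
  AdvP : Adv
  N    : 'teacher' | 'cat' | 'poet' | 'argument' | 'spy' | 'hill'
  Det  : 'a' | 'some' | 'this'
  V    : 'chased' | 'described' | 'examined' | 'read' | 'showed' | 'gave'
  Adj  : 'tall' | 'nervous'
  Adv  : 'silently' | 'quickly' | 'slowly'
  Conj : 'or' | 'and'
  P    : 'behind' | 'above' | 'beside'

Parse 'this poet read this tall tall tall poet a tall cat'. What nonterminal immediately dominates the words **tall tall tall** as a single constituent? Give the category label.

S
  NP
    Det: this
    N: poet
  VP
    V: read
    NP
      Det: this
      AP
        Adj: tall
        AP
          Adj: tall
          AP
            Adj: tall
      N: poet
    NP
      Det: a
      AP
        Adj: tall
      N: cat
The span 'tall tall tall' is the AP node built by AP → Adj AP.

AP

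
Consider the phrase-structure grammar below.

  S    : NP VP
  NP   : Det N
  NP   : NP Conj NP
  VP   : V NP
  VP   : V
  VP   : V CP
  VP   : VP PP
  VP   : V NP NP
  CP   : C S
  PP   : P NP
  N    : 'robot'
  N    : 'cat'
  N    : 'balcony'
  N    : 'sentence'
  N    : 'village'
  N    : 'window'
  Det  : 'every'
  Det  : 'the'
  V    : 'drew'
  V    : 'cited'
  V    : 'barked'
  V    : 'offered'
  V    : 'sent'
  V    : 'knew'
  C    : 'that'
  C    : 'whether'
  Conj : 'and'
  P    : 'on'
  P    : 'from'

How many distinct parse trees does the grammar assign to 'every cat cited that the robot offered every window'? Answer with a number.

[S [NP [Det every] [N cat]] [VP [V cited] [CP [C that] [S [NP [Det the] [N robot]] [VP [V offered] [NP [Det every] [N window]]]]]]]
No rule offers an alternative attachment or grouping for any span, so this is the only derivation.

1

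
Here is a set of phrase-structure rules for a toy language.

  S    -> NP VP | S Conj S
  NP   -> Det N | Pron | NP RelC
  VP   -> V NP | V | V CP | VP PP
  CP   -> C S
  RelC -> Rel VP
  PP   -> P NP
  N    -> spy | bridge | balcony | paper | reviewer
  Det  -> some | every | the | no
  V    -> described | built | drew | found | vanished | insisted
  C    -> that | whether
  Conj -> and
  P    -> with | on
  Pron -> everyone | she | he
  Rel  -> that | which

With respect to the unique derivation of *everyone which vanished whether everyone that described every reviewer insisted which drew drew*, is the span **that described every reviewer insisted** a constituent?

No

[S [NP [NP [NP [Pron everyone]] [RelC [Rel which] [VP [V vanished] [CP [C whether] [S [NP [NP [Pron everyone]] [RelC [Rel that] [VP [V described] [NP [Det every] [N reviewer]]]]] [VP [V insisted]]]]]]] [RelC [Rel which] [VP [V drew]]]] [VP [V drew]]]
The smallest constituent containing 'that described every reviewer insisted' is the S spanning 'everyone that described every reviewer insisted'; no single node in the tree dominates exactly the given words.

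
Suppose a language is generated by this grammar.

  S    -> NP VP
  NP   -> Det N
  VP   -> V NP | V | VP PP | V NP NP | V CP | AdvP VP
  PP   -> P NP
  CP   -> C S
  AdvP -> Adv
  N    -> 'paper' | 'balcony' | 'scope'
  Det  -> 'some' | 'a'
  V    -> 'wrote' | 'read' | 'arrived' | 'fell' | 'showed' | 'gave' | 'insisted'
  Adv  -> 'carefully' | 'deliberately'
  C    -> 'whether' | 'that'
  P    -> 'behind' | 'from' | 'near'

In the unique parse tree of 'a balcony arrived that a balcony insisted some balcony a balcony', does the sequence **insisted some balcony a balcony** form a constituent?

[S [NP [Det a] [N balcony]] [VP [V arrived] [CP [C that] [S [NP [Det a] [N balcony]] [VP [V insisted] [NP [Det some] [N balcony]] [NP [Det a] [N balcony]]]]]]]
The words 'insisted some balcony a balcony' are exhaustively dominated by a single VP node (built by VP → V NP NP), so they form a constituent.

Yes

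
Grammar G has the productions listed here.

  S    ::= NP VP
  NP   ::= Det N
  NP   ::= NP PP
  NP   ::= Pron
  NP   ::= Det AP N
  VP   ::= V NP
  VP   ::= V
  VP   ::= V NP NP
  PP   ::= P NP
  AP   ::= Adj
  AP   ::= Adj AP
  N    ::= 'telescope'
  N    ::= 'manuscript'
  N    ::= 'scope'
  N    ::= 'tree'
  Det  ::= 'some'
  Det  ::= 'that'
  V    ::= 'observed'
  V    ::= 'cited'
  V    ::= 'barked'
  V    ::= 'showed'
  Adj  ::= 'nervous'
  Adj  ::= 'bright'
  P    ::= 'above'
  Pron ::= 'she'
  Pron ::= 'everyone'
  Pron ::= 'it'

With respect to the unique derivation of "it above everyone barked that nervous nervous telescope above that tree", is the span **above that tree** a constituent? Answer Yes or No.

Yes

[S [NP [NP [Pron it]] [PP [P above] [NP [Pron everyone]]]] [VP [V barked] [NP [NP [Det that] [AP [Adj nervous] [AP [Adj nervous]]] [N telescope]] [PP [P above] [NP [Det that] [N tree]]]]]]
The words 'above that tree' are exhaustively dominated by a single PP node (built by PP → P NP), so they form a constituent.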